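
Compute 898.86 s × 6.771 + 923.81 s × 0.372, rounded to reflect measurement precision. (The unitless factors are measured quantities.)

6430. s

898.86 × 6.771 = 6086.18106 → 6086 s (4 s.f., last digit at the 10^0 place).
923.81 × 0.372 = 343.65732 → 344 s (3 s.f., last digit at the 10^0 place).
Sum: 6429.83838 s; keep the coarser place, 10^0.
Result: 6430. s.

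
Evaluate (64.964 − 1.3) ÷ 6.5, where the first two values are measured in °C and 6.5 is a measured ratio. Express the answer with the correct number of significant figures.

9.8 °C

64.964 °C − 1.3 °C = 63.664 °C; the difference is limited to 1 decimal place (3 s.f.).
Carrying full precision, 63.664 ÷ 6.5 = 9.79446153846… °C; 6.5 has 2 s.f., so the result keeps min(3, 2) = 2 s.f.
Rounded to 2 significant figures: 9.8 °C.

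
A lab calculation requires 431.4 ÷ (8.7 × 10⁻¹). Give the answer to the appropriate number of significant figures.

431.4 ÷ (8.7 × 10⁻¹) = 495.862068966…
Multiplication/division keeps the fewest significant figures: 431.4 → 4 s.f., 8.7 × 10⁻¹ → 2 s.f.; limit is 2.
Rounded to 2 significant figures: 5.0 × 10².

5.0 × 10²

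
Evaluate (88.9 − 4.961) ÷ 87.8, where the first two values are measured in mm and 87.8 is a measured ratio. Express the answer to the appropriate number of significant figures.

0.956 mm

88.9 mm − 4.961 mm = 83.939 mm; the difference is limited to 1 decimal place (3 s.f.).
Carrying full precision, 83.939 ÷ 87.8 = 0.956025056948… mm; 87.8 has 3 s.f., so the result keeps min(3, 3) = 3 s.f.
Rounded to 3 significant figures: 0.956 mm.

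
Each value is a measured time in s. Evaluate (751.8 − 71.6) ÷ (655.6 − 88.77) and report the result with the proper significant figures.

751.8 − 71.6 = 680.2, limited to 1 d.p. → 4 s.f.; 655.6 − 88.77 = 566.83, limited to 1 d.p. → 4 s.f.
Carrying full precision, 680.2 ÷ 566.83 = 1.20000705679…; keep min(4, 4) = 4 s.f.
Rounded to 4 significant figures: 1.200.

1.200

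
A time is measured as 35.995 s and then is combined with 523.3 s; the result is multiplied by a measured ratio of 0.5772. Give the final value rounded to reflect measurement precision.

322.8 s

35.995 s + 523.3 s = 559.295 s; the sum is limited to 1 decimal place (4 s.f.).
Carrying full precision, 559.295 × 0.5772 = 322.825074 s; 0.5772 has 4 s.f., so the result keeps min(4, 4) = 4 s.f.
Rounded to 4 significant figures: 322.8 s.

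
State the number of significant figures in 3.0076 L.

5

3.0076: zeros between nonzero digits are significant.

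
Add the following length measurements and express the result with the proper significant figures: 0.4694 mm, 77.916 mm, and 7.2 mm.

85.6 mm

0.4694 mm + 77.916 mm + 7.2 mm = 85.5854 mm.
Addition/subtraction keeps the fewest decimal places: 0.4694 → 4 decimal places, 77.916 → 3 decimal places, 7.2 → 1 decimal place; limit is 1.
Rounded to 1 decimal place: 85.6 mm.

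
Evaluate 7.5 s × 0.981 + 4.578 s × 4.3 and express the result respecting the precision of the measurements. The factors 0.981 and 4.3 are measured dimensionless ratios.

7.5 × 0.981 = 7.3575 → 7.4 s (2 s.f., last digit at the 10^-1 place).
4.578 × 4.3 = 19.6854 → 2.0 × 10^1 s (2 s.f., last digit at the 10^0 place).
Sum: 27.0429 s; keep the coarser place, 10^0.
Result: 27 s.

27 s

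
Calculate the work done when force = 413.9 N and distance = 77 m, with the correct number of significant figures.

3.2 × 10⁴ J

work done = 413.9 N × 77 m = 31870.3 J.
413.9 has 4 significant figures; 77 has 2.
Division/multiplication keeps the fewest: 2 significant figures.
Rounded: 3.2 × 10⁴ J.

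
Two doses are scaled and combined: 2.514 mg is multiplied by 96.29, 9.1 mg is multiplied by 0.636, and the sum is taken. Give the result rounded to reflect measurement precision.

247.9 mg

2.514 × 96.29 = 242.07306 → 242.1 mg (4 s.f., last digit at the 10^-1 place).
9.1 × 0.636 = 5.7876 → 5.8 mg (2 s.f., last digit at the 10^-1 place).
Sum: 247.86066 mg; keep the coarser place, 10^-1.
Result: 247.9 mg.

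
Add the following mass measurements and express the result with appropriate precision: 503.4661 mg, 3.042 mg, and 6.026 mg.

503.4661 mg + 3.042 mg + 6.026 mg = 512.5341 mg.
Addition/subtraction keeps the fewest decimal places: 503.4661 → 4 decimal places, 3.042 → 3 decimal places, 6.026 → 3 decimal places; limit is 3.
Rounded to 3 decimal places: 512.534 mg.

512.534 mg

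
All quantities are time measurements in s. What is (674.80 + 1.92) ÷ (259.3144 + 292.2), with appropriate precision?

674.80 + 1.92 = 676.72, limited to 2 d.p. → 5 s.f.; 259.3144 + 292.2 = 551.5144, limited to 1 d.p. → 4 s.f.
Carrying full precision, 676.72 ÷ 551.5144 = 1.22702145221…; keep min(5, 4) = 4 s.f.
Rounded to 4 significant figures: 1.227.

1.227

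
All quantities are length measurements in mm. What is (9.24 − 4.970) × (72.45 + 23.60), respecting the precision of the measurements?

9.24 − 4.970 = 4.270, limited to 2 d.p. → 3 s.f.; 72.45 + 23.60 = 96.05, limited to 2 d.p. → 4 s.f.
Carrying full precision, 4.270 × 96.05 = 410.1335; keep min(3, 4) = 3 s.f.
Rounded to 3 significant figures: 4.10 × 10² mm².

4.10 × 10² mm²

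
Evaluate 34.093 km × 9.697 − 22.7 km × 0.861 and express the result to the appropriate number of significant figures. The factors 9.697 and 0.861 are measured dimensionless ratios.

311.1 km

34.093 × 9.697 = 330.599821 → 330.6 km (4 s.f., last digit at the 10^-1 place).
22.7 × 0.861 = 19.5447 → 19.5 km (3 s.f., last digit at the 10^-1 place).
Difference: 311.055121 km; keep the coarser place, 10^-1.
Result: 311.1 km.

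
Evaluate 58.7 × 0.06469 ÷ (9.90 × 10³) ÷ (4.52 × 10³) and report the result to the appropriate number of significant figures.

8.49 × 10⁻⁸

58.7 × 0.06469 ÷ (9.90 × 10³) ÷ (4.52 × 10³) = 8.48597255743 × 10^-8…
Multiplication/division keeps the fewest significant figures: 58.7 → 3 s.f., 0.06469 → 4 s.f., 9.90 × 10³ → 3 s.f., 4.52 × 10³ → 3 s.f.; limit is 3.
Rounded to 3 significant figures: 8.49 × 10⁻⁸.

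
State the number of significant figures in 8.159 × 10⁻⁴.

8.159 × 10⁻⁴: in scientific notation every digit of the coefficient is significant.

4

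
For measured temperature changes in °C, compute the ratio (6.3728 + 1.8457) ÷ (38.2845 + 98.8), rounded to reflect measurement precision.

0.05995

6.3728 + 1.8457 = 8.2185, limited to 4 d.p. → 5 s.f.; 38.2845 + 98.8 = 137.0845, limited to 1 d.p. → 4 s.f.
Carrying full precision, 8.2185 ÷ 137.0845 = 0.0599520733562…; keep min(5, 4) = 4 s.f.
Rounded to 4 significant figures: 0.05995.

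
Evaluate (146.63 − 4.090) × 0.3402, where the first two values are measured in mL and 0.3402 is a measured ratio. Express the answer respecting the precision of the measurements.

48.49 mL

146.63 mL − 4.090 mL = 142.540 mL; the difference is limited to 2 decimal places (5 s.f.).
Carrying full precision, 142.540 × 0.3402 = 48.492108 mL; 0.3402 has 4 s.f., so the result keeps min(5, 4) = 4 s.f.
Rounded to 4 significant figures: 48.49 mL.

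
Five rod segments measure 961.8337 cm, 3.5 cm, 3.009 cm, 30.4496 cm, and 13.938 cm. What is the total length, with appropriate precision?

1012.7 cm

961.8337 cm + 3.5 cm + 3.009 cm + 30.4496 cm + 13.938 cm = 1012.7303 cm.
Addition/subtraction keeps the fewest decimal places: 961.8337 → 4 decimal places, 3.5 → 1 decimal place, 3.009 → 3 decimal places, 30.4496 → 4 decimal places, 13.938 → 3 decimal places; limit is 1.
Rounded to 1 decimal place: 1012.7 cm.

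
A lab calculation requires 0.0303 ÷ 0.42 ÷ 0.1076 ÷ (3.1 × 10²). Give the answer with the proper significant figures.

0.0022

0.0303 ÷ 0.42 ÷ 0.1076 ÷ (3.1 × 10²) = 0.00216281500009…
Multiplication/division keeps the fewest significant figures: 0.0303 → 3 s.f., 0.42 → 2 s.f., 0.1076 → 4 s.f., 3.1 × 10² → 2 s.f.; limit is 2.
Rounded to 2 significant figures: 0.0022.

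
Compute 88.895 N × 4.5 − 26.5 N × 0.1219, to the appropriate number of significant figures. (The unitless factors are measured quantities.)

4.0 × 10^2 N

88.895 × 4.5 = 400.0275 → 4.0 × 10^2 N (2 s.f., last digit at the 10^1 place).
26.5 × 0.1219 = 3.23035 → 3.23 N (3 s.f., last digit at the 10^-2 place).
Difference: 396.79715 N; keep the coarser place, 10^1.
Result: 4.0 × 10^2 N.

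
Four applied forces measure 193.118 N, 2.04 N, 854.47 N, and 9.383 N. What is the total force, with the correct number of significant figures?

1059.01 N

193.118 N + 2.04 N + 854.47 N + 9.383 N = 1059.011 N.
Addition/subtraction keeps the fewest decimal places: 193.118 → 3 decimal places, 2.04 → 2 decimal places, 854.47 → 2 decimal places, 9.383 → 3 decimal places; limit is 2.
Rounded to 2 decimal places: 1059.01 N.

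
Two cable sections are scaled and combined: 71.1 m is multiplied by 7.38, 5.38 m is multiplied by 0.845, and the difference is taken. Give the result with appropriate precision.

5.20 × 10^2 m

71.1 × 7.38 = 524.718 → 525 m (3 s.f., last digit at the 10^0 place).
5.38 × 0.845 = 4.5461 → 4.55 m (3 s.f., last digit at the 10^-2 place).
Difference: 520.1719 m; keep the coarser place, 10^0.
Result: 5.20 × 10^2 m.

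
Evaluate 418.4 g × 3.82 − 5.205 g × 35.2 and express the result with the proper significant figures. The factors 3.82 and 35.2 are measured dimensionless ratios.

1.42 × 10^3 g

418.4 × 3.82 = 1598.288 → 1.60 × 10^3 g (3 s.f., last digit at the 10^1 place).
5.205 × 35.2 = 183.216 → 183 g (3 s.f., last digit at the 10^0 place).
Difference: 1415.072 g; keep the coarser place, 10^1.
Result: 1.42 × 10^3 g.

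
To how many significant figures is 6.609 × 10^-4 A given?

4

6.609 × 10^-4: in scientific notation every digit of the coefficient is significant.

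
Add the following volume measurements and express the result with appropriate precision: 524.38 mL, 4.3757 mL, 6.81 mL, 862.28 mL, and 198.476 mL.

524.38 mL + 4.3757 mL + 6.81 mL + 862.28 mL + 198.476 mL = 1596.3217 mL.
Addition/subtraction keeps the fewest decimal places: 524.38 → 2 decimal places, 4.3757 → 4 decimal places, 6.81 → 2 decimal places, 862.28 → 2 decimal places, 198.476 → 3 decimal places; limit is 2.
Rounded to 2 decimal places: 1596.32 mL.

1596.32 mL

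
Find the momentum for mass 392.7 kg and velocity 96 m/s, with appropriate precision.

momentum = 392.7 kg × 96 m/s = 37699.2 kg·m/s.
392.7 has 4 significant figures; 96 has 2.
Division/multiplication keeps the fewest: 2 significant figures.
Rounded: 3.8 × 10⁴ kg·m/s.

3.8 × 10⁴ kg·m/s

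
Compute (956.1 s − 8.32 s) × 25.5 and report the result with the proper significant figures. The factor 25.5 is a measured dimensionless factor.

956.1 s − 8.32 s = 947.78 s; the difference is limited to 1 decimal place (4 s.f.).
Carrying full precision, 947.78 × 25.5 = 24168.39 s; 25.5 has 3 s.f., so the result keeps min(4, 3) = 3 s.f.
Rounded to 3 significant figures: 2.42 × 10⁴ s.

2.42 × 10⁴ s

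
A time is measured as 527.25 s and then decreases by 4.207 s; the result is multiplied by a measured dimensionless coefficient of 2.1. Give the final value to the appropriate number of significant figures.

1.1 × 10³ s

527.25 s − 4.207 s = 523.043 s; the difference is limited to 2 decimal places (5 s.f.).
Carrying full precision, 523.043 × 2.1 = 1098.3903 s; 2.1 has 2 s.f., so the result keeps min(5, 2) = 2 s.f.
Rounded to 2 significant figures: 1.1 × 10³ s.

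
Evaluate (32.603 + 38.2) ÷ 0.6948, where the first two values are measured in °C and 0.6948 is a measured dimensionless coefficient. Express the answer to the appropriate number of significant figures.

32.603 °C + 38.2 °C = 70.803 °C; the sum is limited to 1 decimal place (3 s.f.).
Carrying full precision, 70.803 ÷ 0.6948 = 101.904145078… °C; 0.6948 has 4 s.f., so the result keeps min(3, 4) = 3 s.f.
Rounded to 3 significant figures: 102 °C.

102 °C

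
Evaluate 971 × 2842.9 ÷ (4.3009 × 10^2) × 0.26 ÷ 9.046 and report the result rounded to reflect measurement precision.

971 × 2842.9 ÷ (4.3009 × 10^2) × 0.26 ÷ 9.046 = 184.475303302…
Multiplication/division keeps the fewest significant figures: 971 → 3 s.f., 2842.9 → 5 s.f., 4.3009 × 10^2 → 5 s.f., 0.26 → 2 s.f., 9.046 → 4 s.f.; limit is 2.
Rounded to 2 significant figures: 1.8 × 10^2.

1.8 × 10^2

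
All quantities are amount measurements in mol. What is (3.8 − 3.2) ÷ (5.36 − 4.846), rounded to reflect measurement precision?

1

3.8 − 3.2 = 0.6, limited to 1 d.p. → 1 s.f.; 5.36 − 4.846 = 0.514, limited to 2 d.p. → 2 s.f.
Carrying full precision, 0.6 ÷ 0.514 = 1.1673151751…; keep min(1, 2) = 1 s.f.
Rounded to 1 significant figure: 1.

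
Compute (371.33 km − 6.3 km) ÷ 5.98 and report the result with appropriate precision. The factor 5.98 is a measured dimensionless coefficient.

61.0 km

371.33 km − 6.3 km = 365.03 km; the difference is limited to 1 decimal place (4 s.f.).
Carrying full precision, 365.03 ÷ 5.98 = 61.0418060201… km; 5.98 has 3 s.f., so the result keeps min(4, 3) = 3 s.f.
Rounded to 3 significant figures: 61.0 km.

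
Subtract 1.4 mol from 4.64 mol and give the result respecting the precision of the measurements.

3.2 mol

4.64 mol − 1.4 mol = 3.24 mol.
Addition/subtraction keeps the fewest decimal places: 4.64 → 2 decimal places, 1.4 → 1 decimal place; limit is 1.
Rounded to 1 decimal place: 3.2 mol.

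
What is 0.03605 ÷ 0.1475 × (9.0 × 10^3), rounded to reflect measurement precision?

0.03605 ÷ 0.1475 × (9.0 × 10^3) = 2199.66101695…
Multiplication/division keeps the fewest significant figures: 0.03605 → 4 s.f., 0.1475 → 4 s.f., 9.0 × 10^3 → 2 s.f.; limit is 2.
Rounded to 2 significant figures: 2.2 × 10^3.

2.2 × 10^3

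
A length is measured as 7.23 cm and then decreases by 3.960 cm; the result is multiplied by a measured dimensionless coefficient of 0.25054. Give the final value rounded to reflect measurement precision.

7.23 cm − 3.960 cm = 3.270 cm; the difference is limited to 2 decimal places (3 s.f.).
Carrying full precision, 3.270 × 0.25054 = 0.8192658 cm; 0.25054 has 5 s.f., so the result keeps min(3, 5) = 3 s.f.
Rounded to 3 significant figures: 0.819 cm.

0.819 cm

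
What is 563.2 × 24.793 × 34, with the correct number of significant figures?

4.7 × 10^5

563.2 × 24.793 × 34 = 474756.1984
Multiplication/division keeps the fewest significant figures: 563.2 → 4 s.f., 24.793 → 5 s.f., 34 → 2 s.f.; limit is 2.
Rounded to 2 significant figures: 4.7 × 10^5.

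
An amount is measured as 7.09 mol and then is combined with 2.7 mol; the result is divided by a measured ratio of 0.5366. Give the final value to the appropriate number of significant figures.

18 mol

7.09 mol + 2.7 mol = 9.79 mol; the sum is limited to 1 decimal place (2 s.f.).
Carrying full precision, 9.79 ÷ 0.5366 = 18.2445024227… mol; 0.5366 has 4 s.f., so the result keeps min(2, 4) = 2 s.f.
Rounded to 2 significant figures: 18 mol.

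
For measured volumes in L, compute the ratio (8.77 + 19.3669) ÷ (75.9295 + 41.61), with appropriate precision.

0.2394

8.77 + 19.3669 = 28.1369, limited to 2 d.p. → 4 s.f.; 75.9295 + 41.61 = 117.5395, limited to 2 d.p. → 5 s.f.
Carrying full precision, 28.1369 ÷ 117.5395 = 0.239382505456…; keep min(4, 5) = 4 s.f.
Rounded to 4 significant figures: 0.2394.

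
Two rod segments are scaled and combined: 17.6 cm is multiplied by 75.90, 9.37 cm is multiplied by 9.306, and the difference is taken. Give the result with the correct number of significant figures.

17.6 × 75.90 = 1335.84 → 1.34 × 10³ cm (3 s.f., last digit at the 10^1 place).
9.37 × 9.306 = 87.19722 → 87.2 cm (3 s.f., last digit at the 10^-1 place).
Difference: 1248.64278 cm; keep the coarser place, 10^1.
Result: 1.25 × 10³ cm.

1.25 × 10³ cm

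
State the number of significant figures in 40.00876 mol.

40.00876: zeros between nonzero digits are significant.

7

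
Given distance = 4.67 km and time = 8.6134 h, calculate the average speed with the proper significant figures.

0.542 km/h

average speed = 4.67 km ÷ 8.6134 h = 0.542178466111… km/h.
4.67 has 3 significant figures; 8.6134 has 5.
Division/multiplication keeps the fewest: 3 significant figures.
Rounded: 0.542 km/h.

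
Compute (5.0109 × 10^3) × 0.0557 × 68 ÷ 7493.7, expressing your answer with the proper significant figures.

2.5

(5.0109 × 10^3) × 0.0557 × 68 ÷ 7493.7 = 2.53269877897…
Multiplication/division keeps the fewest significant figures: 5.0109 × 10^3 → 5 s.f., 0.0557 → 3 s.f., 68 → 2 s.f., 7493.7 → 5 s.f.; limit is 2.
Rounded to 2 significant figures: 2.5.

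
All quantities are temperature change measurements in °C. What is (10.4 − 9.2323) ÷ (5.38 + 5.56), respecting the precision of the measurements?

0.11

10.4 − 9.2323 = 1.1677, limited to 1 d.p. → 2 s.f.; 5.38 + 5.56 = 10.94, limited to 2 d.p. → 4 s.f.
Carrying full precision, 1.1677 ÷ 10.94 = 0.106736745887…; keep min(2, 4) = 2 s.f.
Rounded to 2 significant figures: 0.11.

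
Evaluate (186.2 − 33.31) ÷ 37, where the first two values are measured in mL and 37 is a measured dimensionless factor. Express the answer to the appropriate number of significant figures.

4.1 mL

186.2 mL − 33.31 mL = 152.89 mL; the difference is limited to 1 decimal place (4 s.f.).
Carrying full precision, 152.89 ÷ 37 = 4.13216216216… mL; 37 has 2 s.f., so the result keeps min(4, 2) = 2 s.f.
Rounded to 2 significant figures: 4.1 mL.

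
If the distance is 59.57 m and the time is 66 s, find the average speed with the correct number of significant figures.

average speed = 59.57 m ÷ 66 s = 0.902575757576… m/s.
59.57 has 4 significant figures; 66 has 2.
Division/multiplication keeps the fewest: 2 significant figures.
Rounded: 0.90 m/s.

0.90 m/s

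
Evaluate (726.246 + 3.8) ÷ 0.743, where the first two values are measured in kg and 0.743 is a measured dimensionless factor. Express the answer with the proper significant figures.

983 kg

726.246 kg + 3.8 kg = 730.046 kg; the sum is limited to 1 decimal place (4 s.f.).
Carrying full precision, 730.046 ÷ 0.743 = 982.565275908… kg; 0.743 has 3 s.f., so the result keeps min(4, 3) = 3 s.f.
Rounded to 3 significant figures: 983 kg.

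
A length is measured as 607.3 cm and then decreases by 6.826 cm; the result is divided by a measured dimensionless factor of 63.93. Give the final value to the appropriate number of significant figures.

607.3 cm − 6.826 cm = 600.474 cm; the difference is limited to 1 decimal place (4 s.f.).
Carrying full precision, 600.474 ÷ 63.93 = 9.3926794932… cm; 63.93 has 4 s.f., so the result keeps min(4, 4) = 4 s.f.
Rounded to 4 significant figures: 9.393 cm.

9.393 cm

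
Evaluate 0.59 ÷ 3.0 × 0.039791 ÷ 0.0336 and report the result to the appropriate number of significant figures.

0.23

0.59 ÷ 3.0 × 0.039791 ÷ 0.0336 = 0.232903670635…
Multiplication/division keeps the fewest significant figures: 0.59 → 2 s.f., 3.0 → 2 s.f., 0.039791 → 5 s.f., 0.0336 → 3 s.f.; limit is 2.
Rounded to 2 significant figures: 0.23.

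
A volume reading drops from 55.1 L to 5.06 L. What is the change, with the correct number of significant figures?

55.1 L − 5.06 L = 50.04 L.
Addition/subtraction keeps the fewest decimal places: 55.1 → 1 decimal place, 5.06 → 2 decimal places; limit is 1.
Rounded to 1 decimal place: 50.0 L.

50.0 L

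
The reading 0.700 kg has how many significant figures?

0.700: leading zeros are not significant; trailing zeros after a decimal point are significant.

3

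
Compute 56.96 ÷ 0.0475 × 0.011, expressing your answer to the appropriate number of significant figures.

56.96 ÷ 0.0475 × 0.011 = 13.1907368421…
Multiplication/division keeps the fewest significant figures: 56.96 → 4 s.f., 0.0475 → 3 s.f., 0.011 → 2 s.f.; limit is 2.
Rounded to 2 significant figures: 13.

13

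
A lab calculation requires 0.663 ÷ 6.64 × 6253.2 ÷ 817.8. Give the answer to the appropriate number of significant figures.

0.663 ÷ 6.64 × 6253.2 ÷ 817.8 = 0.763485269029…
Multiplication/division keeps the fewest significant figures: 0.663 → 3 s.f., 6.64 → 3 s.f., 6253.2 → 5 s.f., 817.8 → 4 s.f.; limit is 3.
Rounded to 3 significant figures: 0.763.

0.763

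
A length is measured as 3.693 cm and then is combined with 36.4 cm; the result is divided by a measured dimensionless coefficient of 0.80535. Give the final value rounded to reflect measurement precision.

49.8 cm

3.693 cm + 36.4 cm = 40.093 cm; the sum is limited to 1 decimal place (3 s.f.).
Carrying full precision, 40.093 ÷ 0.80535 = 49.7833240206… cm; 0.80535 has 5 s.f., so the result keeps min(3, 5) = 3 s.f.
Rounded to 3 significant figures: 49.8 cm.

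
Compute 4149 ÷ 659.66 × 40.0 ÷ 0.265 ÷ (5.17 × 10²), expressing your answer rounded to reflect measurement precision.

1.84

4149 ÷ 659.66 × 40.0 ÷ 0.265 ÷ (5.17 × 10²) = 1.83631363388…
Multiplication/division keeps the fewest significant figures: 4149 → 4 s.f., 659.66 → 5 s.f., 40.0 → 3 s.f., 0.265 → 3 s.f., 5.17 × 10² → 3 s.f.; limit is 3.
Rounded to 3 significant figures: 1.84.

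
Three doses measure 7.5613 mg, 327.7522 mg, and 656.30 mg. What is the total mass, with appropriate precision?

991.61 mg

7.5613 mg + 327.7522 mg + 656.30 mg = 991.6135 mg.
Addition/subtraction keeps the fewest decimal places: 7.5613 → 4 decimal places, 327.7522 → 4 decimal places, 656.30 → 2 decimal places; limit is 2.
Rounded to 2 decimal places: 991.61 mg.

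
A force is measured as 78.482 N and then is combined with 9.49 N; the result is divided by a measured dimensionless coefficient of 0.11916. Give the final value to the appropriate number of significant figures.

7.383 × 10^2 N

78.482 N + 9.49 N = 87.972 N; the sum is limited to 2 decimal places (4 s.f.).
Carrying full precision, 87.972 ÷ 0.11916 = 738.267875126… N; 0.11916 has 5 s.f., so the result keeps min(4, 5) = 4 s.f.
Rounded to 4 significant figures: 7.383 × 10^2 N.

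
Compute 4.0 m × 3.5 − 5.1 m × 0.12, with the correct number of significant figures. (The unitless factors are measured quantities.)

4.0 × 3.5 = 14 → 14 m (2 s.f., last digit at the 10^0 place).
5.1 × 0.12 = 0.612 → 6.1 × 10^-1 m (2 s.f., last digit at the 10^-2 place).
Difference: 13.388 m; keep the coarser place, 10^0.
Result: 13 m.

13 m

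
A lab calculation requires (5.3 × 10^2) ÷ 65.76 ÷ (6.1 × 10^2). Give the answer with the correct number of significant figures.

(5.3 × 10^2) ÷ 65.76 ÷ (6.1 × 10^2) = 0.0132124765666…
Multiplication/division keeps the fewest significant figures: 5.3 × 10^2 → 2 s.f., 65.76 → 4 s.f., 6.1 × 10^2 → 2 s.f.; limit is 2.
Rounded to 2 significant figures: 0.013.

0.013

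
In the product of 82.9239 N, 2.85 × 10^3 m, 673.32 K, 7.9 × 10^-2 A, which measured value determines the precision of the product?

82.9239 N → 6 s.f.; 2.85 × 10^3 m → 3 s.f.; 673.32 K → 5 s.f.; 7.9 × 10^-2 A → 2 s.f.
The fewest is 2 significant figures, from 7.9 × 10^-2 A.

7.9 × 10^-2 A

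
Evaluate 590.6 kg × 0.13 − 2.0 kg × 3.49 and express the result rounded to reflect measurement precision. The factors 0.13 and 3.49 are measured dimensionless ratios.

70. kg

590.6 × 0.13 = 76.778 → 77 kg (2 s.f., last digit at the 10^0 place).
2.0 × 3.49 = 6.98 → 7.0 kg (2 s.f., last digit at the 10^-1 place).
Difference: 69.798 kg; keep the coarser place, 10^0.
Result: 70. kg.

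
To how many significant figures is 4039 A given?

4039: zeros between nonzero digits are significant.

4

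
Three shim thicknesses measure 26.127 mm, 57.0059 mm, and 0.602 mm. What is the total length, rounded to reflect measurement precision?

26.127 mm + 57.0059 mm + 0.602 mm = 83.7349 mm.
Addition/subtraction keeps the fewest decimal places: 26.127 → 3 decimal places, 57.0059 → 4 decimal places, 0.602 → 3 decimal places; limit is 3.
Rounded to 3 decimal places: 83.735 mm.

83.735 mm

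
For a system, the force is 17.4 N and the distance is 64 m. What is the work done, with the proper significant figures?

1.1 × 10³ J

work done = 17.4 N × 64 m = 1113.6 J.
17.4 has 3 significant figures; 64 has 2.
Division/multiplication keeps the fewest: 2 significant figures.
Rounded: 1.1 × 10³ J.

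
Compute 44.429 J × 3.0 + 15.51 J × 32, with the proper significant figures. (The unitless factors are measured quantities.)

44.429 × 3.0 = 133.287 → 1.3 × 10^2 J (2 s.f., last digit at the 10^1 place).
15.51 × 32 = 496.32 → 5.0 × 10^2 J (2 s.f., last digit at the 10^1 place).
Sum: 629.607 J; keep the coarser place, 10^1.
Result: 6.3 × 10^2 J.

6.3 × 10^2 J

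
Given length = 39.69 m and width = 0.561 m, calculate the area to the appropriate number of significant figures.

area = 39.69 m × 0.561 m = 22.26609 m².
39.69 has 4 significant figures; 0.561 has 3.
Division/multiplication keeps the fewest: 3 significant figures.
Rounded: 22.3 m².

22.3 m²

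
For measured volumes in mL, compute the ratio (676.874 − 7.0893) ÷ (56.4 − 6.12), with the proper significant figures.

13.3

676.874 − 7.0893 = 669.7847, limited to 3 d.p. → 6 s.f.; 56.4 − 6.12 = 50.28, limited to 1 d.p. → 3 s.f.
Carrying full precision, 669.7847 ÷ 50.28 = 13.3210958632…; keep min(6, 3) = 3 s.f.
Rounded to 3 significant figures: 13.3.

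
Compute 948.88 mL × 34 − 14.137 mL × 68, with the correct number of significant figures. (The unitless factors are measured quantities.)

3.1 × 10^4 mL

948.88 × 34 = 32261.92 → 3.2 × 10^4 mL (2 s.f., last digit at the 10^3 place).
14.137 × 68 = 961.316 → 9.6 × 10^2 mL (2 s.f., last digit at the 10^1 place).
Difference: 31300.604 mL; keep the coarser place, 10^3.
Result: 3.1 × 10^4 mL.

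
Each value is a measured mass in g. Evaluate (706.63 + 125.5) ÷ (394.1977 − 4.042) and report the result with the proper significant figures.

2.133

706.63 + 125.5 = 832.13, limited to 1 d.p. → 4 s.f.; 394.1977 − 4.042 = 390.1557, limited to 3 d.p. → 6 s.f.
Carrying full precision, 832.13 ÷ 390.1557 = 2.13281518122…; keep min(4, 6) = 4 s.f.
Rounded to 4 significant figures: 2.133.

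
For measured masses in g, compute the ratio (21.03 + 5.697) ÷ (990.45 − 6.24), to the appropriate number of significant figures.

2.716 × 10⁻²

21.03 + 5.697 = 26.727, limited to 2 d.p. → 4 s.f.; 990.45 − 6.24 = 984.21, limited to 2 d.p. → 5 s.f.
Carrying full precision, 26.727 ÷ 984.21 = 0.0271557899229…; keep min(4, 5) = 4 s.f.
Rounded to 4 significant figures: 2.716 × 10⁻².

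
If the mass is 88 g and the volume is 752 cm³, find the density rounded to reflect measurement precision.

density = 88 g ÷ 752 cm³ = 0.117021276596… g/cm³.
88 has 2 significant figures; 752 has 3.
Division/multiplication keeps the fewest: 2 significant figures.
Rounded: 0.12 g/cm³.

0.12 g/cm³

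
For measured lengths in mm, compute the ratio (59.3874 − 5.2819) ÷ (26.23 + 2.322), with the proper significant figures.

59.3874 − 5.2819 = 54.1055, limited to 4 d.p. → 6 s.f.; 26.23 + 2.322 = 28.552, limited to 2 d.p. → 4 s.f.
Carrying full precision, 54.1055 ÷ 28.552 = 1.89498108714…; keep min(6, 4) = 4 s.f.
Rounded to 4 significant figures: 1.895.

1.895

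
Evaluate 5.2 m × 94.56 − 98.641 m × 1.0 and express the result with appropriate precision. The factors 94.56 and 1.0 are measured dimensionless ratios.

5.2 × 94.56 = 491.712 → 4.9 × 10² m (2 s.f., last digit at the 10^1 place).
98.641 × 1.0 = 98.641 → 99 m (2 s.f., last digit at the 10^0 place).
Difference: 393.071 m; keep the coarser place, 10^1.
Result: 3.9 × 10² m.

3.9 × 10² m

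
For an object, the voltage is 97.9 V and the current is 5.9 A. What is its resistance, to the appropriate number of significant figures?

resistance = 97.9 V ÷ 5.9 A = 16.593220339… Ω.
97.9 has 3 significant figures; 5.9 has 2.
Division/multiplication keeps the fewest: 2 significant figures.
Rounded: 17 Ω.

17 Ω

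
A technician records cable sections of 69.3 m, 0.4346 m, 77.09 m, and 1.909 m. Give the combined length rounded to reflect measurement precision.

69.3 m + 0.4346 m + 77.09 m + 1.909 m = 148.7336 m.
Addition/subtraction keeps the fewest decimal places: 69.3 → 1 decimal place, 0.4346 → 4 decimal places, 77.09 → 2 decimal places, 1.909 → 3 decimal places; limit is 1.
Rounded to 1 decimal place: 148.7 m.

148.7 m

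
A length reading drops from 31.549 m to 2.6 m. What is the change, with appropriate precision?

31.549 m − 2.6 m = 28.949 m.
Addition/subtraction keeps the fewest decimal places: 31.549 → 3 decimal places, 2.6 → 1 decimal place; limit is 1.
Rounded to 1 decimal place: 28.9 m.

28.9 m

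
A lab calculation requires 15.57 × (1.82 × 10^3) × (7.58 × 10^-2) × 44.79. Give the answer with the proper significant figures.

9.62 × 10^4

15.57 × (1.82 × 10^3) × (7.58 × 10^-2) × 44.79 = 96207.7966668
Multiplication/division keeps the fewest significant figures: 15.57 → 4 s.f., 1.82 × 10^3 → 3 s.f., 7.58 × 10^-2 → 3 s.f., 44.79 → 4 s.f.; limit is 3.
Rounded to 3 significant figures: 9.62 × 10^4.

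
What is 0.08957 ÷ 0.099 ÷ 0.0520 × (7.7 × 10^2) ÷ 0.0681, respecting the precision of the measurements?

2.0 × 10^5

0.08957 ÷ 0.099 ÷ 0.0520 × (7.7 × 10^2) ÷ 0.0681 = 196728.666993…
Multiplication/division keeps the fewest significant figures: 0.08957 → 4 s.f., 0.099 → 2 s.f., 0.0520 → 3 s.f., 7.7 × 10^2 → 2 s.f., 0.0681 → 3 s.f.; limit is 2.
Rounded to 2 significant figures: 2.0 × 10^5.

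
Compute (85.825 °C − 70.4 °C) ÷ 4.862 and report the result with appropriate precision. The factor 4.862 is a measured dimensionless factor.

3.17 °C

85.825 °C − 70.4 °C = 15.425 °C; the difference is limited to 1 decimal place (3 s.f.).
Carrying full precision, 15.425 ÷ 4.862 = 3.17256273139… °C; 4.862 has 4 s.f., so the result keeps min(3, 4) = 3 s.f.
Rounded to 3 significant figures: 3.17 °C.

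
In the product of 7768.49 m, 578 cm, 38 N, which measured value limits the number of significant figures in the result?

7768.49 m → 6 s.f.; 578 cm → 3 s.f.; 38 N → 2 s.f.
The fewest is 2 significant figures, from 38 N.

38 N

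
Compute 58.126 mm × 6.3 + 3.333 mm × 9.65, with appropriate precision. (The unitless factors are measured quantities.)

4.0 × 10² mm

58.126 × 6.3 = 366.1938 → 3.7 × 10² mm (2 s.f., last digit at the 10^1 place).
3.333 × 9.65 = 32.16345 → 32.2 mm (3 s.f., last digit at the 10^-1 place).
Sum: 398.35725 mm; keep the coarser place, 10^1.
Result: 4.0 × 10² mm.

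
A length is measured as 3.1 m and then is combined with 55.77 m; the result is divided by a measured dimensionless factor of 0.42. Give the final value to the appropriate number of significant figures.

1.4 × 10^2 m

3.1 m + 55.77 m = 58.87 m; the sum is limited to 1 decimal place (3 s.f.).
Carrying full precision, 58.87 ÷ 0.42 = 140.166666667… m; 0.42 has 2 s.f., so the result keeps min(3, 2) = 2 s.f.
Rounded to 2 significant figures: 1.4 × 10^2 m.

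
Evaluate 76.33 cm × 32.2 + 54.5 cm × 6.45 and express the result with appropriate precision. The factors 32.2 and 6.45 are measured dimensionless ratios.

2.81 × 10³ cm

76.33 × 32.2 = 2457.826 → 2.46 × 10³ cm (3 s.f., last digit at the 10^1 place).
54.5 × 6.45 = 351.525 → 352 cm (3 s.f., last digit at the 10^0 place).
Sum: 2809.351 cm; keep the coarser place, 10^1.
Result: 2.81 × 10³ cm.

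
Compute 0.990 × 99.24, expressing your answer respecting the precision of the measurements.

0.990 × 99.24 = 98.2476
Multiplication/division keeps the fewest significant figures: 0.990 → 3 s.f., 99.24 → 4 s.f.; limit is 3.
Rounded to 3 significant figures: 98.2.

98.2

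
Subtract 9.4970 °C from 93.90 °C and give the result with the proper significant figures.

84.40 °C

93.90 °C − 9.4970 °C = 84.4030 °C.
Addition/subtraction keeps the fewest decimal places: 93.90 → 2 decimal places, 9.4970 → 4 decimal places; limit is 2.
Rounded to 2 decimal places: 84.40 °C.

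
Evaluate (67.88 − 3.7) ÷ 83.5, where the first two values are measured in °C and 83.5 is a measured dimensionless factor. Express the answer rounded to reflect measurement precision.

67.88 °C − 3.7 °C = 64.18 °C; the difference is limited to 1 decimal place (3 s.f.).
Carrying full precision, 64.18 ÷ 83.5 = 0.768622754491… °C; 83.5 has 3 s.f., so the result keeps min(3, 3) = 3 s.f.
Rounded to 3 significant figures: 0.769 °C.

0.769 °C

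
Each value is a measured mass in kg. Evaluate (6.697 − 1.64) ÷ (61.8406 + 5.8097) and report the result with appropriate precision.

6.697 − 1.64 = 5.057, limited to 2 d.p. → 3 s.f.; 61.8406 + 5.8097 = 67.6503, limited to 4 d.p. → 6 s.f.
Carrying full precision, 5.057 ÷ 67.6503 = 0.0747520705747…; keep min(3, 6) = 3 s.f.
Rounded to 3 significant figures: 0.0748.

0.0748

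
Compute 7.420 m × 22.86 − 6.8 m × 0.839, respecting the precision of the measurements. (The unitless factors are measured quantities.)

7.420 × 22.86 = 169.6212 → 1.696 × 10^2 m (4 s.f., last digit at the 10^-1 place).
6.8 × 0.839 = 5.7052 → 5.7 m (2 s.f., last digit at the 10^-1 place).
Difference: 163.916 m; keep the coarser place, 10^-1.
Result: 1.639 × 10^2 m.

1.639 × 10^2 m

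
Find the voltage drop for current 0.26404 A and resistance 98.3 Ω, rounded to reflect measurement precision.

voltage drop = 0.26404 A × 98.3 Ω = 25.955132 V.
0.26404 has 5 significant figures; 98.3 has 3.
Division/multiplication keeps the fewest: 3 significant figures.
Rounded: 26.0 V.

26.0 V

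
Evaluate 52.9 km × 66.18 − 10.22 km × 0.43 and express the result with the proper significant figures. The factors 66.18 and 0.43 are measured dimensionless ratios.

52.9 × 66.18 = 3500.922 → 3.50 × 10^3 km (3 s.f., last digit at the 10^1 place).
10.22 × 0.43 = 4.3946 → 4.4 km (2 s.f., last digit at the 10^-1 place).
Difference: 3496.5274 km; keep the coarser place, 10^1.
Result: 3.50 × 10^3 km.

3.50 × 10^3 km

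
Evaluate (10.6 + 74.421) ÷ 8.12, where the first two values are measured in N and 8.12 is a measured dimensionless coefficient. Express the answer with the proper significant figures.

10.6 N + 74.421 N = 85.021 N; the sum is limited to 1 decimal place (3 s.f.).
Carrying full precision, 85.021 ÷ 8.12 = 10.4705665025… N; 8.12 has 3 s.f., so the result keeps min(3, 3) = 3 s.f.
Rounded to 3 significant figures: 10.5 N.

10.5 N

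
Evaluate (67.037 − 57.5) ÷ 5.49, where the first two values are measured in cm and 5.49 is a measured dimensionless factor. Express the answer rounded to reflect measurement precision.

67.037 cm − 57.5 cm = 9.537 cm; the difference is limited to 1 decimal place (2 s.f.).
Carrying full precision, 9.537 ÷ 5.49 = 1.73715846995… cm; 5.49 has 3 s.f., so the result keeps min(2, 3) = 2 s.f.
Rounded to 2 significant figures: 1.7 cm.

1.7 cm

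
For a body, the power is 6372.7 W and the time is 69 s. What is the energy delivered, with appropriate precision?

4.4 × 10^5 J

energy delivered = 6372.7 W × 69 s = 439716.3 J.
6372.7 has 5 significant figures; 69 has 2.
Division/multiplication keeps the fewest: 2 significant figures.
Rounded: 4.4 × 10^5 J.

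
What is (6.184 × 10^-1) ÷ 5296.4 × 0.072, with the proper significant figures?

(6.184 × 10^-1) ÷ 5296.4 × 0.072 = 0.00000840661581452…
Multiplication/division keeps the fewest significant figures: 6.184 × 10^-1 → 4 s.f., 5296.4 → 5 s.f., 0.072 → 2 s.f.; limit is 2.
Rounded to 2 significant figures: 8.4 × 10^-6.

8.4 × 10^-6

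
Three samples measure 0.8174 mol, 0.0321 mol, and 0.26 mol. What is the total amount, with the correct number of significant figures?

1.11 mol

0.8174 mol + 0.0321 mol + 0.26 mol = 1.1095 mol.
Addition/subtraction keeps the fewest decimal places: 0.8174 → 4 decimal places, 0.0321 → 4 decimal places, 0.26 → 2 decimal places; limit is 2.
Rounded to 2 decimal places: 1.11 mol.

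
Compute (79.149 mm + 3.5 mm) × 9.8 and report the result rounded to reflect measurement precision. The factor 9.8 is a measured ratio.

8.1 × 10² mm

79.149 mm + 3.5 mm = 82.649 mm; the sum is limited to 1 decimal place (3 s.f.).
Carrying full precision, 82.649 × 9.8 = 809.9602 mm; 9.8 has 2 s.f., so the result keeps min(3, 2) = 2 s.f.
Rounded to 2 significant figures: 8.1 × 10² mm.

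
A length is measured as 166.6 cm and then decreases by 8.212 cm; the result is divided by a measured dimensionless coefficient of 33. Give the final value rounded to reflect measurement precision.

166.6 cm − 8.212 cm = 158.388 cm; the difference is limited to 1 decimal place (4 s.f.).
Carrying full precision, 158.388 ÷ 33 = 4.79963636364… cm; 33 has 2 s.f., so the result keeps min(4, 2) = 2 s.f.
Rounded to 2 significant figures: 4.8 cm.

4.8 cm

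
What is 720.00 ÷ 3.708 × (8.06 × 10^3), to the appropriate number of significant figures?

720.00 ÷ 3.708 × (8.06 × 10^3) = 1565048.54369…
Multiplication/division keeps the fewest significant figures: 720.00 → 5 s.f., 3.708 → 4 s.f., 8.06 × 10^3 → 3 s.f.; limit is 3.
Rounded to 3 significant figures: 1.57 × 10^6.

1.57 × 10^6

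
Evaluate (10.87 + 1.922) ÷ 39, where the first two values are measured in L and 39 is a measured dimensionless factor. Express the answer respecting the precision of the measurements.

0.33 L

10.87 L + 1.922 L = 12.792 L; the sum is limited to 2 decimal places (4 s.f.).
Carrying full precision, 12.792 ÷ 39 = 0.328 L; 39 has 2 s.f., so the result keeps min(4, 2) = 2 s.f.
Rounded to 2 significant figures: 0.33 L.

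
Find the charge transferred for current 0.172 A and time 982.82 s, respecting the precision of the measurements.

169 C

charge transferred = 0.172 A × 982.82 s = 169.04504 C.
0.172 has 3 significant figures; 982.82 has 5.
Division/multiplication keeps the fewest: 3 significant figures.
Rounded: 169 C.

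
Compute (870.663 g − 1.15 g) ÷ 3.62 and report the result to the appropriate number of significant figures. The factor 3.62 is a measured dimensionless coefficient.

870.663 g − 1.15 g = 869.513 g; the difference is limited to 2 decimal places (5 s.f.).
Carrying full precision, 869.513 ÷ 3.62 = 240.196961326… g; 3.62 has 3 s.f., so the result keeps min(5, 3) = 3 s.f.
Rounded to 3 significant figures: 2.40 × 10² g.

2.40 × 10² g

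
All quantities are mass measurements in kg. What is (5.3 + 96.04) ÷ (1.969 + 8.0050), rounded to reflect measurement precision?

5.3 + 96.04 = 101.34, limited to 1 d.p. → 4 s.f.; 1.969 + 8.0050 = 9.9740, limited to 3 d.p. → 4 s.f.
Carrying full precision, 101.34 ÷ 9.9740 = 10.1604170844…; keep min(4, 4) = 4 s.f.
Rounded to 4 significant figures: 10.16.

10.16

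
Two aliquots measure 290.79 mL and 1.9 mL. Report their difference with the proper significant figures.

290.79 mL − 1.9 mL = 288.89 mL.
Addition/subtraction keeps the fewest decimal places: 290.79 → 2 decimal places, 1.9 → 1 decimal place; limit is 1.
Rounded to 1 decimal place: 288.9 mL.

288.9 mL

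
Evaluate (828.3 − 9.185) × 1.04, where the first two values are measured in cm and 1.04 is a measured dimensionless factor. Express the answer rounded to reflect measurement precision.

828.3 cm − 9.185 cm = 819.115 cm; the difference is limited to 1 decimal place (4 s.f.).
Carrying full precision, 819.115 × 1.04 = 851.8796 cm; 1.04 has 3 s.f., so the result keeps min(4, 3) = 3 s.f.
Rounded to 3 significant figures: 852 cm.

852 cm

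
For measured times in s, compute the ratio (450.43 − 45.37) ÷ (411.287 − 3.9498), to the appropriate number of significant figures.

0.99441

450.43 − 45.37 = 405.06, limited to 2 d.p. → 5 s.f.; 411.287 − 3.9498 = 407.3372, limited to 3 d.p. → 6 s.f.
Carrying full precision, 405.06 ÷ 407.3372 = 0.994409545703…; keep min(5, 6) = 5 s.f.
Rounded to 5 significant figures: 0.99441.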